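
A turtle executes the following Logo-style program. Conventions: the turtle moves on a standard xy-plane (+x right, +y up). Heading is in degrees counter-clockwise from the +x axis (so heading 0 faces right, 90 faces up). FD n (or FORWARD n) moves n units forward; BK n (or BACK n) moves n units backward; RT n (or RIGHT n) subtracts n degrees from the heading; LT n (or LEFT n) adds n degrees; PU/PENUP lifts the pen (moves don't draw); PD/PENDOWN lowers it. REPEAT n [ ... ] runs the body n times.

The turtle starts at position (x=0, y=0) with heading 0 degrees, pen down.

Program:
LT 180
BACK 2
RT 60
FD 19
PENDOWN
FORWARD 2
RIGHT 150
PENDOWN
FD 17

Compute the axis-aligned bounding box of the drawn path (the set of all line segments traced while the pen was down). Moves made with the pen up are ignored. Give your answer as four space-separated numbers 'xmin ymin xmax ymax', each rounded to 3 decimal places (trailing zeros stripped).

Executing turtle program step by step:
Start: pos=(0,0), heading=0, pen down
LT 180: heading 0 -> 180
BK 2: (0,0) -> (2,0) [heading=180, draw]
RT 60: heading 180 -> 120
FD 19: (2,0) -> (-7.5,16.454) [heading=120, draw]
PD: pen down
FD 2: (-7.5,16.454) -> (-8.5,18.187) [heading=120, draw]
RT 150: heading 120 -> 330
PD: pen down
FD 17: (-8.5,18.187) -> (6.222,9.687) [heading=330, draw]
Final: pos=(6.222,9.687), heading=330, 4 segment(s) drawn

Segment endpoints: x in {-8.5, -7.5, 0, 2, 6.222}, y in {0, 0, 9.687, 16.454, 18.187}
xmin=-8.5, ymin=0, xmax=6.222, ymax=18.187

Answer: -8.5 0 6.222 18.187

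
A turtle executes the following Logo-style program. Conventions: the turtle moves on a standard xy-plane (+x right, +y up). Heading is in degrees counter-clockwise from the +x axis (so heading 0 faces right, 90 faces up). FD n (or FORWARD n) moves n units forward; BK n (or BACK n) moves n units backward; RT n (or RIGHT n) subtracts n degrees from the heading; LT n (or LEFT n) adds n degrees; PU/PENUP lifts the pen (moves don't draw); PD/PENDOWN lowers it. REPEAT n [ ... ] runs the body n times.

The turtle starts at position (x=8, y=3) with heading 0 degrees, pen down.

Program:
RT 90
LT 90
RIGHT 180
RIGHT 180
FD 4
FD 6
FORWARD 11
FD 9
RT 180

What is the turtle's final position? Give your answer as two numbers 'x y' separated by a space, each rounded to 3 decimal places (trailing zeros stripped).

Executing turtle program step by step:
Start: pos=(8,3), heading=0, pen down
RT 90: heading 0 -> 270
LT 90: heading 270 -> 0
RT 180: heading 0 -> 180
RT 180: heading 180 -> 0
FD 4: (8,3) -> (12,3) [heading=0, draw]
FD 6: (12,3) -> (18,3) [heading=0, draw]
FD 11: (18,3) -> (29,3) [heading=0, draw]
FD 9: (29,3) -> (38,3) [heading=0, draw]
RT 180: heading 0 -> 180
Final: pos=(38,3), heading=180, 4 segment(s) drawn

Answer: 38 3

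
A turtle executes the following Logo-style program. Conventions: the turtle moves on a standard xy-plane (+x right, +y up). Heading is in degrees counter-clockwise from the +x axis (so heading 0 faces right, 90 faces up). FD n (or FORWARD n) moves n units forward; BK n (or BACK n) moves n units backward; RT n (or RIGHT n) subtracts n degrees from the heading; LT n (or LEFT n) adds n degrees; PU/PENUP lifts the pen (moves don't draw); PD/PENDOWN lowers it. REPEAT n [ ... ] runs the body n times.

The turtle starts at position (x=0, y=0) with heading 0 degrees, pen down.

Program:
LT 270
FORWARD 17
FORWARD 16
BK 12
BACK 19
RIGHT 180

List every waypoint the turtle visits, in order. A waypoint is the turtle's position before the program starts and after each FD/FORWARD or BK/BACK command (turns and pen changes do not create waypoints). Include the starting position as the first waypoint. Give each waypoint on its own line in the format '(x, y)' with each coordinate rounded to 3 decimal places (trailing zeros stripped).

Answer: (0, 0)
(0, -17)
(0, -33)
(0, -21)
(0, -2)

Derivation:
Executing turtle program step by step:
Start: pos=(0,0), heading=0, pen down
LT 270: heading 0 -> 270
FD 17: (0,0) -> (0,-17) [heading=270, draw]
FD 16: (0,-17) -> (0,-33) [heading=270, draw]
BK 12: (0,-33) -> (0,-21) [heading=270, draw]
BK 19: (0,-21) -> (0,-2) [heading=270, draw]
RT 180: heading 270 -> 90
Final: pos=(0,-2), heading=90, 4 segment(s) drawn
Waypoints (5 total):
(0, 0)
(0, -17)
(0, -33)
(0, -21)
(0, -2)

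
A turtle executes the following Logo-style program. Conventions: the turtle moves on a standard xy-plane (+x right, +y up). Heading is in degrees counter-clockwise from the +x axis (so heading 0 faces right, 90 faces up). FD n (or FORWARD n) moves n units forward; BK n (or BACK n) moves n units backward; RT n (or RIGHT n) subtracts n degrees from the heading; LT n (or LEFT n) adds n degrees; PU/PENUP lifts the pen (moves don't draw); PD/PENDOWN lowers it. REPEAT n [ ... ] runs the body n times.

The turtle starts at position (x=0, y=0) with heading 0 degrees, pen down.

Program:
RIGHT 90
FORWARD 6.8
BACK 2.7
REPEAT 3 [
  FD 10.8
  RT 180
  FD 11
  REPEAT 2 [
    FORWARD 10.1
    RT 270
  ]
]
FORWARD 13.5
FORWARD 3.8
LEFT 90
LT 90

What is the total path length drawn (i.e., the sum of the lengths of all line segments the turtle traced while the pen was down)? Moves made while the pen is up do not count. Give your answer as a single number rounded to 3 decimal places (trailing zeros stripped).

Answer: 152.8

Derivation:
Executing turtle program step by step:
Start: pos=(0,0), heading=0, pen down
RT 90: heading 0 -> 270
FD 6.8: (0,0) -> (0,-6.8) [heading=270, draw]
BK 2.7: (0,-6.8) -> (0,-4.1) [heading=270, draw]
REPEAT 3 [
  -- iteration 1/3 --
  FD 10.8: (0,-4.1) -> (0,-14.9) [heading=270, draw]
  RT 180: heading 270 -> 90
  FD 11: (0,-14.9) -> (0,-3.9) [heading=90, draw]
  REPEAT 2 [
    -- iteration 1/2 --
    FD 10.1: (0,-3.9) -> (0,6.2) [heading=90, draw]
    RT 270: heading 90 -> 180
    -- iteration 2/2 --
    FD 10.1: (0,6.2) -> (-10.1,6.2) [heading=180, draw]
    RT 270: heading 180 -> 270
  ]
  -- iteration 2/3 --
  FD 10.8: (-10.1,6.2) -> (-10.1,-4.6) [heading=270, draw]
  RT 180: heading 270 -> 90
  FD 11: (-10.1,-4.6) -> (-10.1,6.4) [heading=90, draw]
  REPEAT 2 [
    -- iteration 1/2 --
    FD 10.1: (-10.1,6.4) -> (-10.1,16.5) [heading=90, draw]
    RT 270: heading 90 -> 180
    -- iteration 2/2 --
    FD 10.1: (-10.1,16.5) -> (-20.2,16.5) [heading=180, draw]
    RT 270: heading 180 -> 270
  ]
  -- iteration 3/3 --
  FD 10.8: (-20.2,16.5) -> (-20.2,5.7) [heading=270, draw]
  RT 180: heading 270 -> 90
  FD 11: (-20.2,5.7) -> (-20.2,16.7) [heading=90, draw]
  REPEAT 2 [
    -- iteration 1/2 --
    FD 10.1: (-20.2,16.7) -> (-20.2,26.8) [heading=90, draw]
    RT 270: heading 90 -> 180
    -- iteration 2/2 --
    FD 10.1: (-20.2,26.8) -> (-30.3,26.8) [heading=180, draw]
    RT 270: heading 180 -> 270
  ]
]
FD 13.5: (-30.3,26.8) -> (-30.3,13.3) [heading=270, draw]
FD 3.8: (-30.3,13.3) -> (-30.3,9.5) [heading=270, draw]
LT 90: heading 270 -> 0
LT 90: heading 0 -> 90
Final: pos=(-30.3,9.5), heading=90, 16 segment(s) drawn

Segment lengths:
  seg 1: (0,0) -> (0,-6.8), length = 6.8
  seg 2: (0,-6.8) -> (0,-4.1), length = 2.7
  seg 3: (0,-4.1) -> (0,-14.9), length = 10.8
  seg 4: (0,-14.9) -> (0,-3.9), length = 11
  seg 5: (0,-3.9) -> (0,6.2), length = 10.1
  seg 6: (0,6.2) -> (-10.1,6.2), length = 10.1
  seg 7: (-10.1,6.2) -> (-10.1,-4.6), length = 10.8
  seg 8: (-10.1,-4.6) -> (-10.1,6.4), length = 11
  seg 9: (-10.1,6.4) -> (-10.1,16.5), length = 10.1
  seg 10: (-10.1,16.5) -> (-20.2,16.5), length = 10.1
  seg 11: (-20.2,16.5) -> (-20.2,5.7), length = 10.8
  seg 12: (-20.2,5.7) -> (-20.2,16.7), length = 11
  seg 13: (-20.2,16.7) -> (-20.2,26.8), length = 10.1
  seg 14: (-20.2,26.8) -> (-30.3,26.8), length = 10.1
  seg 15: (-30.3,26.8) -> (-30.3,13.3), length = 13.5
  seg 16: (-30.3,13.3) -> (-30.3,9.5), length = 3.8
Total = 152.8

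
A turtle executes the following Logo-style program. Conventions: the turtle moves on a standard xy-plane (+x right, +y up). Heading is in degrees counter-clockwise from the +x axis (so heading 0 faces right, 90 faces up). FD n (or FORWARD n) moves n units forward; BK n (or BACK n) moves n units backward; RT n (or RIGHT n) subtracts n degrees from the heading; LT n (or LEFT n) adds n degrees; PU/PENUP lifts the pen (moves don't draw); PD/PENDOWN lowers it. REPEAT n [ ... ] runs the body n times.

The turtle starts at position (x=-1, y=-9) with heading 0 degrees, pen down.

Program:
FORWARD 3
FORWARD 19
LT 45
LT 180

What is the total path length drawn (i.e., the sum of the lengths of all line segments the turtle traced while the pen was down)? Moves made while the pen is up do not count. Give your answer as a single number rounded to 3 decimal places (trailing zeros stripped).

Answer: 22

Derivation:
Executing turtle program step by step:
Start: pos=(-1,-9), heading=0, pen down
FD 3: (-1,-9) -> (2,-9) [heading=0, draw]
FD 19: (2,-9) -> (21,-9) [heading=0, draw]
LT 45: heading 0 -> 45
LT 180: heading 45 -> 225
Final: pos=(21,-9), heading=225, 2 segment(s) drawn

Segment lengths:
  seg 1: (-1,-9) -> (2,-9), length = 3
  seg 2: (2,-9) -> (21,-9), length = 19
Total = 22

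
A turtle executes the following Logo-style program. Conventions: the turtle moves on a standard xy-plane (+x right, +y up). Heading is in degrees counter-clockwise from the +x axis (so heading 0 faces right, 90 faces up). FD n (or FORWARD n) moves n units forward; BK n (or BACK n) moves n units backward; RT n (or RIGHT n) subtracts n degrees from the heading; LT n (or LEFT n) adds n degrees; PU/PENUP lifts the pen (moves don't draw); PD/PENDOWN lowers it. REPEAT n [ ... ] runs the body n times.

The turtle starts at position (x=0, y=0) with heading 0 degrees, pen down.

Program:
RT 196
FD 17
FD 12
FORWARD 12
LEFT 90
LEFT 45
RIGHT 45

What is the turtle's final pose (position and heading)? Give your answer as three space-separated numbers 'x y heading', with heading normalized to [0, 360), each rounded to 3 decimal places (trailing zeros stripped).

Executing turtle program step by step:
Start: pos=(0,0), heading=0, pen down
RT 196: heading 0 -> 164
FD 17: (0,0) -> (-16.341,4.686) [heading=164, draw]
FD 12: (-16.341,4.686) -> (-27.877,7.993) [heading=164, draw]
FD 12: (-27.877,7.993) -> (-39.412,11.301) [heading=164, draw]
LT 90: heading 164 -> 254
LT 45: heading 254 -> 299
RT 45: heading 299 -> 254
Final: pos=(-39.412,11.301), heading=254, 3 segment(s) drawn

Answer: -39.412 11.301 254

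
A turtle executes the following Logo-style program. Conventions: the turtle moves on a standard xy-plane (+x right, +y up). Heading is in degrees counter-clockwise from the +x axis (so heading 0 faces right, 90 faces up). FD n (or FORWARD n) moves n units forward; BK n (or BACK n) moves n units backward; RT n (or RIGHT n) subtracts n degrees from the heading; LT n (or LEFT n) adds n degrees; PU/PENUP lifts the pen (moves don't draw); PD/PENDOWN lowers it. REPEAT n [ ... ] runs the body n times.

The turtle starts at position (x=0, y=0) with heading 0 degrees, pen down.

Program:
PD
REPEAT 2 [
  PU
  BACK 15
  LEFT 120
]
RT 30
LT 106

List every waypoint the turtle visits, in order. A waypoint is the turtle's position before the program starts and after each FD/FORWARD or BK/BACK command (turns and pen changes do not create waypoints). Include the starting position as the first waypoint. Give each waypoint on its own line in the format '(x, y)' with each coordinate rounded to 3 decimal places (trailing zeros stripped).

Executing turtle program step by step:
Start: pos=(0,0), heading=0, pen down
PD: pen down
REPEAT 2 [
  -- iteration 1/2 --
  PU: pen up
  BK 15: (0,0) -> (-15,0) [heading=0, move]
  LT 120: heading 0 -> 120
  -- iteration 2/2 --
  PU: pen up
  BK 15: (-15,0) -> (-7.5,-12.99) [heading=120, move]
  LT 120: heading 120 -> 240
]
RT 30: heading 240 -> 210
LT 106: heading 210 -> 316
Final: pos=(-7.5,-12.99), heading=316, 0 segment(s) drawn
Waypoints (3 total):
(0, 0)
(-15, 0)
(-7.5, -12.99)

Answer: (0, 0)
(-15, 0)
(-7.5, -12.99)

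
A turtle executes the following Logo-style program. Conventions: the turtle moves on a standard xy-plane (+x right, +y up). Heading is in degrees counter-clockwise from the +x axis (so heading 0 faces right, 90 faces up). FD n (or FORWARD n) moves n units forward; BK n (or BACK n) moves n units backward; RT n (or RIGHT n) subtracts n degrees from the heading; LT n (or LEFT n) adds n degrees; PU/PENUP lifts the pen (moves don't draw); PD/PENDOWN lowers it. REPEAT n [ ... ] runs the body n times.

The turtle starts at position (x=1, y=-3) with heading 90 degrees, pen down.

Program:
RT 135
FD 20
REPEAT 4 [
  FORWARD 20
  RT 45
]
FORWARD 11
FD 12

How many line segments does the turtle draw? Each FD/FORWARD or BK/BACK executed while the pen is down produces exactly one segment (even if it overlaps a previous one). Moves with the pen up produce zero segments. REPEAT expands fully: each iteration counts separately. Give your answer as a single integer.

Executing turtle program step by step:
Start: pos=(1,-3), heading=90, pen down
RT 135: heading 90 -> 315
FD 20: (1,-3) -> (15.142,-17.142) [heading=315, draw]
REPEAT 4 [
  -- iteration 1/4 --
  FD 20: (15.142,-17.142) -> (29.284,-31.284) [heading=315, draw]
  RT 45: heading 315 -> 270
  -- iteration 2/4 --
  FD 20: (29.284,-31.284) -> (29.284,-51.284) [heading=270, draw]
  RT 45: heading 270 -> 225
  -- iteration 3/4 --
  FD 20: (29.284,-51.284) -> (15.142,-65.426) [heading=225, draw]
  RT 45: heading 225 -> 180
  -- iteration 4/4 --
  FD 20: (15.142,-65.426) -> (-4.858,-65.426) [heading=180, draw]
  RT 45: heading 180 -> 135
]
FD 11: (-4.858,-65.426) -> (-12.636,-57.648) [heading=135, draw]
FD 12: (-12.636,-57.648) -> (-21.121,-49.163) [heading=135, draw]
Final: pos=(-21.121,-49.163), heading=135, 7 segment(s) drawn
Segments drawn: 7

Answer: 7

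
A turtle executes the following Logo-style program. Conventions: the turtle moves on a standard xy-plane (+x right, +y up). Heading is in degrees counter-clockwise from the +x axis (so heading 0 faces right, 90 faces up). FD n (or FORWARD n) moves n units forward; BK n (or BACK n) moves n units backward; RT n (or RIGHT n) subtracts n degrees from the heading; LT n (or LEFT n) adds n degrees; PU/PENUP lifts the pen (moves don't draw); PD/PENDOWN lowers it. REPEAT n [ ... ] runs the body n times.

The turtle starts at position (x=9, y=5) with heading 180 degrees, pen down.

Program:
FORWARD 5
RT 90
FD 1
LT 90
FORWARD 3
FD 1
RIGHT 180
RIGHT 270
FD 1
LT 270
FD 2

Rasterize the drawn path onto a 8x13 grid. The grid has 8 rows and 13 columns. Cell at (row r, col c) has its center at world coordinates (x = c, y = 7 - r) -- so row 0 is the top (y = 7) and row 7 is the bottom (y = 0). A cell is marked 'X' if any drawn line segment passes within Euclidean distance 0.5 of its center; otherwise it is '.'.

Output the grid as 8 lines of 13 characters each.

Segment 0: (9,5) -> (4,5)
Segment 1: (4,5) -> (4,6)
Segment 2: (4,6) -> (1,6)
Segment 3: (1,6) -> (0,6)
Segment 4: (0,6) -> (-0,7)
Segment 5: (-0,7) -> (2,7)

Answer: XXX..........
XXXXX........
....XXXXXX...
.............
.............
.............
.............
.............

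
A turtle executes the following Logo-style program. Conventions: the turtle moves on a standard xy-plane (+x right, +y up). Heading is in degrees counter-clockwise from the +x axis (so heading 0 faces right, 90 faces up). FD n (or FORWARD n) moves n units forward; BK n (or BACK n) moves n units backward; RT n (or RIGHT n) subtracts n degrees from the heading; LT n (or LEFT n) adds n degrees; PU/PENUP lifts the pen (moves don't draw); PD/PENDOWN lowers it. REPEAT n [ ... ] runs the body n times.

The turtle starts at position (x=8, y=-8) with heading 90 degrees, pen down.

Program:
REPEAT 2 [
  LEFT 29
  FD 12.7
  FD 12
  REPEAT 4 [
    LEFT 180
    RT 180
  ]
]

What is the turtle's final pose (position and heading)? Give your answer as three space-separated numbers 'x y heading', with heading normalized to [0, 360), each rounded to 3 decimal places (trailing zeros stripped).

Answer: -24.922 26.692 148

Derivation:
Executing turtle program step by step:
Start: pos=(8,-8), heading=90, pen down
REPEAT 2 [
  -- iteration 1/2 --
  LT 29: heading 90 -> 119
  FD 12.7: (8,-8) -> (1.843,3.108) [heading=119, draw]
  FD 12: (1.843,3.108) -> (-3.975,13.603) [heading=119, draw]
  REPEAT 4 [
    -- iteration 1/4 --
    LT 180: heading 119 -> 299
    RT 180: heading 299 -> 119
    -- iteration 2/4 --
    LT 180: heading 119 -> 299
    RT 180: heading 299 -> 119
    -- iteration 3/4 --
    LT 180: heading 119 -> 299
    RT 180: heading 299 -> 119
    -- iteration 4/4 --
    LT 180: heading 119 -> 299
    RT 180: heading 299 -> 119
  ]
  -- iteration 2/2 --
  LT 29: heading 119 -> 148
  FD 12.7: (-3.975,13.603) -> (-14.745,20.333) [heading=148, draw]
  FD 12: (-14.745,20.333) -> (-24.922,26.692) [heading=148, draw]
  REPEAT 4 [
    -- iteration 1/4 --
    LT 180: heading 148 -> 328
    RT 180: heading 328 -> 148
    -- iteration 2/4 --
    LT 180: heading 148 -> 328
    RT 180: heading 328 -> 148
    -- iteration 3/4 --
    LT 180: heading 148 -> 328
    RT 180: heading 328 -> 148
    -- iteration 4/4 --
    LT 180: heading 148 -> 328
    RT 180: heading 328 -> 148
  ]
]
Final: pos=(-24.922,26.692), heading=148, 4 segment(s) drawn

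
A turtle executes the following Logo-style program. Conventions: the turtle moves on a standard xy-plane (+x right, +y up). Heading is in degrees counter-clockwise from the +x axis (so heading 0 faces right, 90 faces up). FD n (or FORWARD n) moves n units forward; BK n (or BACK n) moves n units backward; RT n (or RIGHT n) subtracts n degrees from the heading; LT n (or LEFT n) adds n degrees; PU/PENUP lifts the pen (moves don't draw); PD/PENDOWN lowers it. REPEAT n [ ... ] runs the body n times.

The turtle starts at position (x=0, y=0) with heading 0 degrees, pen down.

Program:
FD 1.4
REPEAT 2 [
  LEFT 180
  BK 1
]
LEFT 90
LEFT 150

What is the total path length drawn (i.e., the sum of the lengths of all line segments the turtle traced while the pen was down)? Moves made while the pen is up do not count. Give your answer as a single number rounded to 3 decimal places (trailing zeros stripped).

Answer: 3.4

Derivation:
Executing turtle program step by step:
Start: pos=(0,0), heading=0, pen down
FD 1.4: (0,0) -> (1.4,0) [heading=0, draw]
REPEAT 2 [
  -- iteration 1/2 --
  LT 180: heading 0 -> 180
  BK 1: (1.4,0) -> (2.4,0) [heading=180, draw]
  -- iteration 2/2 --
  LT 180: heading 180 -> 0
  BK 1: (2.4,0) -> (1.4,0) [heading=0, draw]
]
LT 90: heading 0 -> 90
LT 150: heading 90 -> 240
Final: pos=(1.4,0), heading=240, 3 segment(s) drawn

Segment lengths:
  seg 1: (0,0) -> (1.4,0), length = 1.4
  seg 2: (1.4,0) -> (2.4,0), length = 1
  seg 3: (2.4,0) -> (1.4,0), length = 1
Total = 3.4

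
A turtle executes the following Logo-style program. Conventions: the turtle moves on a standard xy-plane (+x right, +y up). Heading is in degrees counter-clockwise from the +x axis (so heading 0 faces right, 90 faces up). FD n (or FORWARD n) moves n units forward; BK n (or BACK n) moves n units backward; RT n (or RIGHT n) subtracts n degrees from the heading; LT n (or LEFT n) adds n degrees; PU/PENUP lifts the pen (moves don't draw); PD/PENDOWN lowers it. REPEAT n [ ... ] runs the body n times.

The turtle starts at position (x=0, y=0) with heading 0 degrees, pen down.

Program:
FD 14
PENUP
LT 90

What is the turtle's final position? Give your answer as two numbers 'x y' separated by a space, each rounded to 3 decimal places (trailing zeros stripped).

Executing turtle program step by step:
Start: pos=(0,0), heading=0, pen down
FD 14: (0,0) -> (14,0) [heading=0, draw]
PU: pen up
LT 90: heading 0 -> 90
Final: pos=(14,0), heading=90, 1 segment(s) drawn

Answer: 14 0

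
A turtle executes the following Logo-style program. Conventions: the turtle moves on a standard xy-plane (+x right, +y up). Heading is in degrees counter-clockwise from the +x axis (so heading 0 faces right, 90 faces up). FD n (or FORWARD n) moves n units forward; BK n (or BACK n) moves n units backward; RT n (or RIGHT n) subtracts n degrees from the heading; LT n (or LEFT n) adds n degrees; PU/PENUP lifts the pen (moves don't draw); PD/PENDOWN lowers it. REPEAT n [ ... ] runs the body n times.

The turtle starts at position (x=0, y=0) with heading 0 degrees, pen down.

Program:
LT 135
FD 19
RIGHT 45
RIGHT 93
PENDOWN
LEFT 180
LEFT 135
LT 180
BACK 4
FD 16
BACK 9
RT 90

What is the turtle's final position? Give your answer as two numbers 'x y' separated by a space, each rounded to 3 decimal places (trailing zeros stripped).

Executing turtle program step by step:
Start: pos=(0,0), heading=0, pen down
LT 135: heading 0 -> 135
FD 19: (0,0) -> (-13.435,13.435) [heading=135, draw]
RT 45: heading 135 -> 90
RT 93: heading 90 -> 357
PD: pen down
LT 180: heading 357 -> 177
LT 135: heading 177 -> 312
LT 180: heading 312 -> 132
BK 4: (-13.435,13.435) -> (-10.759,10.462) [heading=132, draw]
FD 16: (-10.759,10.462) -> (-21.465,22.353) [heading=132, draw]
BK 9: (-21.465,22.353) -> (-15.442,15.664) [heading=132, draw]
RT 90: heading 132 -> 42
Final: pos=(-15.442,15.664), heading=42, 4 segment(s) drawn

Answer: -15.442 15.664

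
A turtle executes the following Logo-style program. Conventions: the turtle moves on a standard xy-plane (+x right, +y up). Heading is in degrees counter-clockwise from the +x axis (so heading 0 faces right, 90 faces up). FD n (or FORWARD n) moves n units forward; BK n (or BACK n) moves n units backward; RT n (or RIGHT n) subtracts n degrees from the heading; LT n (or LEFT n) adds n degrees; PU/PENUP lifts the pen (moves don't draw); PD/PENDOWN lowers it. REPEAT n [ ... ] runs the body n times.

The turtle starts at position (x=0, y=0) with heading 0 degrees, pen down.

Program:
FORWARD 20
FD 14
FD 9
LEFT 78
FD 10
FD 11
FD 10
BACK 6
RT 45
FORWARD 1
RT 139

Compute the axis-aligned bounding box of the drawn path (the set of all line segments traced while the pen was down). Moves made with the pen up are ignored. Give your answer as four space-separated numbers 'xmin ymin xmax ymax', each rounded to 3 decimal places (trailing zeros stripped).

Answer: 0 0 49.445 30.323

Derivation:
Executing turtle program step by step:
Start: pos=(0,0), heading=0, pen down
FD 20: (0,0) -> (20,0) [heading=0, draw]
FD 14: (20,0) -> (34,0) [heading=0, draw]
FD 9: (34,0) -> (43,0) [heading=0, draw]
LT 78: heading 0 -> 78
FD 10: (43,0) -> (45.079,9.781) [heading=78, draw]
FD 11: (45.079,9.781) -> (47.366,20.541) [heading=78, draw]
FD 10: (47.366,20.541) -> (49.445,30.323) [heading=78, draw]
BK 6: (49.445,30.323) -> (48.198,24.454) [heading=78, draw]
RT 45: heading 78 -> 33
FD 1: (48.198,24.454) -> (49.036,24.998) [heading=33, draw]
RT 139: heading 33 -> 254
Final: pos=(49.036,24.998), heading=254, 8 segment(s) drawn

Segment endpoints: x in {0, 20, 34, 43, 45.079, 47.366, 48.198, 49.036, 49.445}, y in {0, 9.781, 20.541, 24.454, 24.998, 30.323}
xmin=0, ymin=0, xmax=49.445, ymax=30.323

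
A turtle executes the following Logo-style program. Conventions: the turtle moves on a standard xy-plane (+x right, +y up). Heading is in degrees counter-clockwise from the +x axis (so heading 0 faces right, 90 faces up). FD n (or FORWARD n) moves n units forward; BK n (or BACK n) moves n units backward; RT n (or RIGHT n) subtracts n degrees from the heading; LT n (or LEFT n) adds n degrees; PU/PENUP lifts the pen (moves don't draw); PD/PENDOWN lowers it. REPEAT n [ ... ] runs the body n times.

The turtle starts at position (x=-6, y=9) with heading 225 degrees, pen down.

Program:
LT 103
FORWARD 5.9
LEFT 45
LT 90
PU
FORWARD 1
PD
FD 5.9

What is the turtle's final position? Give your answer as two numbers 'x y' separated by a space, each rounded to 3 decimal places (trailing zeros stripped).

Answer: -2.549 12.597

Derivation:
Executing turtle program step by step:
Start: pos=(-6,9), heading=225, pen down
LT 103: heading 225 -> 328
FD 5.9: (-6,9) -> (-0.997,5.873) [heading=328, draw]
LT 45: heading 328 -> 13
LT 90: heading 13 -> 103
PU: pen up
FD 1: (-0.997,5.873) -> (-1.221,6.848) [heading=103, move]
PD: pen down
FD 5.9: (-1.221,6.848) -> (-2.549,12.597) [heading=103, draw]
Final: pos=(-2.549,12.597), heading=103, 2 segment(s) drawn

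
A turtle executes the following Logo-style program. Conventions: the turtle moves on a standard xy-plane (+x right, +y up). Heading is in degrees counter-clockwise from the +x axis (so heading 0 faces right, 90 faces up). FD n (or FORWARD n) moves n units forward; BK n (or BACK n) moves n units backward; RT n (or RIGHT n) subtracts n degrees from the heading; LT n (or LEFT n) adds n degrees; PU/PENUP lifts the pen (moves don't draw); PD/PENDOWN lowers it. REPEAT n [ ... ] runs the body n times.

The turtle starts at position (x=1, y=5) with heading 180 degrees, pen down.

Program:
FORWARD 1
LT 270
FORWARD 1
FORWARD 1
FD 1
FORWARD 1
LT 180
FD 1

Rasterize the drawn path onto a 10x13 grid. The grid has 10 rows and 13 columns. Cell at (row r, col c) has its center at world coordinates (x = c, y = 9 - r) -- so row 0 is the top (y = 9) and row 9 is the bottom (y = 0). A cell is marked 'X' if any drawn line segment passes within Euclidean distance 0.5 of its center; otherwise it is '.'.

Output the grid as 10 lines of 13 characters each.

Segment 0: (1,5) -> (0,5)
Segment 1: (0,5) -> (0,6)
Segment 2: (0,6) -> (0,7)
Segment 3: (0,7) -> (0,8)
Segment 4: (0,8) -> (0,9)
Segment 5: (0,9) -> (0,8)

Answer: X............
X............
X............
X............
XX...........
.............
.............
.............
.............
.............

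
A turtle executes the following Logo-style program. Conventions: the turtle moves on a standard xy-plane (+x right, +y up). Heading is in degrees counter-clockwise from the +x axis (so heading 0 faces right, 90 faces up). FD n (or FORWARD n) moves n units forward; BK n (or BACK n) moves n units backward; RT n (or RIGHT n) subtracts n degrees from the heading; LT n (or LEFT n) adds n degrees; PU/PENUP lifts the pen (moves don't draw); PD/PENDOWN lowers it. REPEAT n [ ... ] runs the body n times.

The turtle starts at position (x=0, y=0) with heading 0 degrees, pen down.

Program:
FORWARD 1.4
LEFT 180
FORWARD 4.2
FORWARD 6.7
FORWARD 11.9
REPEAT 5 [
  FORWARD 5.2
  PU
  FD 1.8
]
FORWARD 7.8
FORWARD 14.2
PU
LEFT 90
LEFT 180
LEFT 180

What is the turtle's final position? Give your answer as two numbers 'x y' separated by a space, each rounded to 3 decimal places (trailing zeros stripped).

Answer: -78.4 0

Derivation:
Executing turtle program step by step:
Start: pos=(0,0), heading=0, pen down
FD 1.4: (0,0) -> (1.4,0) [heading=0, draw]
LT 180: heading 0 -> 180
FD 4.2: (1.4,0) -> (-2.8,0) [heading=180, draw]
FD 6.7: (-2.8,0) -> (-9.5,0) [heading=180, draw]
FD 11.9: (-9.5,0) -> (-21.4,0) [heading=180, draw]
REPEAT 5 [
  -- iteration 1/5 --
  FD 5.2: (-21.4,0) -> (-26.6,0) [heading=180, draw]
  PU: pen up
  FD 1.8: (-26.6,0) -> (-28.4,0) [heading=180, move]
  -- iteration 2/5 --
  FD 5.2: (-28.4,0) -> (-33.6,0) [heading=180, move]
  PU: pen up
  FD 1.8: (-33.6,0) -> (-35.4,0) [heading=180, move]
  -- iteration 3/5 --
  FD 5.2: (-35.4,0) -> (-40.6,0) [heading=180, move]
  PU: pen up
  FD 1.8: (-40.6,0) -> (-42.4,0) [heading=180, move]
  -- iteration 4/5 --
  FD 5.2: (-42.4,0) -> (-47.6,0) [heading=180, move]
  PU: pen up
  FD 1.8: (-47.6,0) -> (-49.4,0) [heading=180, move]
  -- iteration 5/5 --
  FD 5.2: (-49.4,0) -> (-54.6,0) [heading=180, move]
  PU: pen up
  FD 1.8: (-54.6,0) -> (-56.4,0) [heading=180, move]
]
FD 7.8: (-56.4,0) -> (-64.2,0) [heading=180, move]
FD 14.2: (-64.2,0) -> (-78.4,0) [heading=180, move]
PU: pen up
LT 90: heading 180 -> 270
LT 180: heading 270 -> 90
LT 180: heading 90 -> 270
Final: pos=(-78.4,0), heading=270, 5 segment(s) drawn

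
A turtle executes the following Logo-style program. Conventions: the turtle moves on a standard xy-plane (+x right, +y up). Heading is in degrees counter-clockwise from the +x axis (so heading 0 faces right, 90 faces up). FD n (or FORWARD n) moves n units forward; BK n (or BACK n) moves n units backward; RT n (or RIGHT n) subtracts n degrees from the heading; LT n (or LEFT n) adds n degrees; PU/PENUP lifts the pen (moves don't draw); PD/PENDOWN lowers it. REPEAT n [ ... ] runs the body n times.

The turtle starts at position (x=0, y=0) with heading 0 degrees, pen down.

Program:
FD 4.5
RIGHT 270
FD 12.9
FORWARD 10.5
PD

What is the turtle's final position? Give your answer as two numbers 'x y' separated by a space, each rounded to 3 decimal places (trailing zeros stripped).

Answer: 4.5 23.4

Derivation:
Executing turtle program step by step:
Start: pos=(0,0), heading=0, pen down
FD 4.5: (0,0) -> (4.5,0) [heading=0, draw]
RT 270: heading 0 -> 90
FD 12.9: (4.5,0) -> (4.5,12.9) [heading=90, draw]
FD 10.5: (4.5,12.9) -> (4.5,23.4) [heading=90, draw]
PD: pen down
Final: pos=(4.5,23.4), heading=90, 3 segment(s) drawn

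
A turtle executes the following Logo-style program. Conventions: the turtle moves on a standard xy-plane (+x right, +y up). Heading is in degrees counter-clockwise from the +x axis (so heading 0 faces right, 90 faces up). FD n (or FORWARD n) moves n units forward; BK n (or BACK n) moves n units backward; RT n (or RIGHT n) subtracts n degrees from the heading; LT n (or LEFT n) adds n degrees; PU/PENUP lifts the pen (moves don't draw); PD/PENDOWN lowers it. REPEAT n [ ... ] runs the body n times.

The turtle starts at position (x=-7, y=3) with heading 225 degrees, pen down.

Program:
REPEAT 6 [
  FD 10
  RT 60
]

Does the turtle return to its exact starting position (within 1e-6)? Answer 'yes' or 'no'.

Executing turtle program step by step:
Start: pos=(-7,3), heading=225, pen down
REPEAT 6 [
  -- iteration 1/6 --
  FD 10: (-7,3) -> (-14.071,-4.071) [heading=225, draw]
  RT 60: heading 225 -> 165
  -- iteration 2/6 --
  FD 10: (-14.071,-4.071) -> (-23.73,-1.483) [heading=165, draw]
  RT 60: heading 165 -> 105
  -- iteration 3/6 --
  FD 10: (-23.73,-1.483) -> (-26.319,8.176) [heading=105, draw]
  RT 60: heading 105 -> 45
  -- iteration 4/6 --
  FD 10: (-26.319,8.176) -> (-19.247,15.247) [heading=45, draw]
  RT 60: heading 45 -> 345
  -- iteration 5/6 --
  FD 10: (-19.247,15.247) -> (-9.588,12.659) [heading=345, draw]
  RT 60: heading 345 -> 285
  -- iteration 6/6 --
  FD 10: (-9.588,12.659) -> (-7,3) [heading=285, draw]
  RT 60: heading 285 -> 225
]
Final: pos=(-7,3), heading=225, 6 segment(s) drawn

Start position: (-7, 3)
Final position: (-7, 3)
Distance = 0; < 1e-6 -> CLOSED

Answer: yes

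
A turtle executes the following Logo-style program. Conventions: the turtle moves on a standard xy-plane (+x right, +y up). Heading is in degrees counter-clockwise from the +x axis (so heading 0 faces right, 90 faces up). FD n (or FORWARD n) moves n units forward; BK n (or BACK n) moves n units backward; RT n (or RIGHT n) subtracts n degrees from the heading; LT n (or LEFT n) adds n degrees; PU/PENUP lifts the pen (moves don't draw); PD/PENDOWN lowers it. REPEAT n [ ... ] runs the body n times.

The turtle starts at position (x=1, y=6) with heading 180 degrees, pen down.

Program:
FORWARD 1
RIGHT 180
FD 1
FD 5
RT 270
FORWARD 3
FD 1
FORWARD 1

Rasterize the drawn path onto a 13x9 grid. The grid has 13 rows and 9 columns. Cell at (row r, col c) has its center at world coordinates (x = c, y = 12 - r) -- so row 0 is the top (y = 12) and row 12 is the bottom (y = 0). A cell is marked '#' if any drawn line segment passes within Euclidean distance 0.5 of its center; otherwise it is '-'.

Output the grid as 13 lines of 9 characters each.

Segment 0: (1,6) -> (0,6)
Segment 1: (0,6) -> (1,6)
Segment 2: (1,6) -> (6,6)
Segment 3: (6,6) -> (6,9)
Segment 4: (6,9) -> (6,10)
Segment 5: (6,10) -> (6,11)

Answer: ---------
------#--
------#--
------#--
------#--
------#--
#######--
---------
---------
---------
---------
---------
---------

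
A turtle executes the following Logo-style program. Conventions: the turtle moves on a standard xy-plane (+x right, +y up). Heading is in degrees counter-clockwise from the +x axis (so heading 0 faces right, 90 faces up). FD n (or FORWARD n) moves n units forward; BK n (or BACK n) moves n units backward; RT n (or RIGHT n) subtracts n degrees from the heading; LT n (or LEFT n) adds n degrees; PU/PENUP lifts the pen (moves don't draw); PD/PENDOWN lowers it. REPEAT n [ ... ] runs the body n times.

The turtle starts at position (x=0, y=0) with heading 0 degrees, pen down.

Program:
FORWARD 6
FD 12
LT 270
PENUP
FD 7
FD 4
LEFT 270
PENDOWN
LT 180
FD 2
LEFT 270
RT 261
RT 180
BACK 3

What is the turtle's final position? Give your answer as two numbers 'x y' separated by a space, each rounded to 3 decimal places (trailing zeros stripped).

Executing turtle program step by step:
Start: pos=(0,0), heading=0, pen down
FD 6: (0,0) -> (6,0) [heading=0, draw]
FD 12: (6,0) -> (18,0) [heading=0, draw]
LT 270: heading 0 -> 270
PU: pen up
FD 7: (18,0) -> (18,-7) [heading=270, move]
FD 4: (18,-7) -> (18,-11) [heading=270, move]
LT 270: heading 270 -> 180
PD: pen down
LT 180: heading 180 -> 0
FD 2: (18,-11) -> (20,-11) [heading=0, draw]
LT 270: heading 0 -> 270
RT 261: heading 270 -> 9
RT 180: heading 9 -> 189
BK 3: (20,-11) -> (22.963,-10.531) [heading=189, draw]
Final: pos=(22.963,-10.531), heading=189, 4 segment(s) drawn

Answer: 22.963 -10.531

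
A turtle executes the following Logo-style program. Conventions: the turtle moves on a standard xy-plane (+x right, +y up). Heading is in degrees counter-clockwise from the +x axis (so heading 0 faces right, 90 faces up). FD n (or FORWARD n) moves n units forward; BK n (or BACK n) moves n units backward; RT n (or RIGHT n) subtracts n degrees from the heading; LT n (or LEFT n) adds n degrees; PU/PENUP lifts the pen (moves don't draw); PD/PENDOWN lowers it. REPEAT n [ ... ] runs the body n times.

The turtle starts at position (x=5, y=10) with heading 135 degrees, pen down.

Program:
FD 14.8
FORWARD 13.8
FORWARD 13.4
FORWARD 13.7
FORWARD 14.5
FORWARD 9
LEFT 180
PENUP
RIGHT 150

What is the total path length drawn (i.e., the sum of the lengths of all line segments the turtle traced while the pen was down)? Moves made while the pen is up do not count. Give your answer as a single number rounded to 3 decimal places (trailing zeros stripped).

Executing turtle program step by step:
Start: pos=(5,10), heading=135, pen down
FD 14.8: (5,10) -> (-5.465,20.465) [heading=135, draw]
FD 13.8: (-5.465,20.465) -> (-15.223,30.223) [heading=135, draw]
FD 13.4: (-15.223,30.223) -> (-24.698,39.698) [heading=135, draw]
FD 13.7: (-24.698,39.698) -> (-34.386,49.386) [heading=135, draw]
FD 14.5: (-34.386,49.386) -> (-44.639,59.639) [heading=135, draw]
FD 9: (-44.639,59.639) -> (-51.003,66.003) [heading=135, draw]
LT 180: heading 135 -> 315
PU: pen up
RT 150: heading 315 -> 165
Final: pos=(-51.003,66.003), heading=165, 6 segment(s) drawn

Segment lengths:
  seg 1: (5,10) -> (-5.465,20.465), length = 14.8
  seg 2: (-5.465,20.465) -> (-15.223,30.223), length = 13.8
  seg 3: (-15.223,30.223) -> (-24.698,39.698), length = 13.4
  seg 4: (-24.698,39.698) -> (-34.386,49.386), length = 13.7
  seg 5: (-34.386,49.386) -> (-44.639,59.639), length = 14.5
  seg 6: (-44.639,59.639) -> (-51.003,66.003), length = 9
Total = 79.2

Answer: 79.2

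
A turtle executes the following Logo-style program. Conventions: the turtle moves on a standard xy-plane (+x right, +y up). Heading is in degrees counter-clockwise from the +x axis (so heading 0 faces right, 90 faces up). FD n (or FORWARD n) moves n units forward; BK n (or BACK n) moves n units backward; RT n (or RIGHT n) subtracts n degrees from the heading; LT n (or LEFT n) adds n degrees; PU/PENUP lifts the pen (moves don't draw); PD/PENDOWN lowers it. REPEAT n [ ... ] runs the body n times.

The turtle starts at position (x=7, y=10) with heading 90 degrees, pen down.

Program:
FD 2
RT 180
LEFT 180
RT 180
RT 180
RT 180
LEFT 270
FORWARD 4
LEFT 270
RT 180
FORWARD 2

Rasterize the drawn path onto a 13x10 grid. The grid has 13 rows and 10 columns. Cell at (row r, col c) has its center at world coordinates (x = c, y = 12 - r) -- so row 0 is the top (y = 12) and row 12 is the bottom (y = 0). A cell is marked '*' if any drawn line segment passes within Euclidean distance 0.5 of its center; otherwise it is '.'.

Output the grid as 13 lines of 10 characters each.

Answer: ...*****..
...*...*..
...*...*..
..........
..........
..........
..........
..........
..........
..........
..........
..........
..........

Derivation:
Segment 0: (7,10) -> (7,12)
Segment 1: (7,12) -> (3,12)
Segment 2: (3,12) -> (3,10)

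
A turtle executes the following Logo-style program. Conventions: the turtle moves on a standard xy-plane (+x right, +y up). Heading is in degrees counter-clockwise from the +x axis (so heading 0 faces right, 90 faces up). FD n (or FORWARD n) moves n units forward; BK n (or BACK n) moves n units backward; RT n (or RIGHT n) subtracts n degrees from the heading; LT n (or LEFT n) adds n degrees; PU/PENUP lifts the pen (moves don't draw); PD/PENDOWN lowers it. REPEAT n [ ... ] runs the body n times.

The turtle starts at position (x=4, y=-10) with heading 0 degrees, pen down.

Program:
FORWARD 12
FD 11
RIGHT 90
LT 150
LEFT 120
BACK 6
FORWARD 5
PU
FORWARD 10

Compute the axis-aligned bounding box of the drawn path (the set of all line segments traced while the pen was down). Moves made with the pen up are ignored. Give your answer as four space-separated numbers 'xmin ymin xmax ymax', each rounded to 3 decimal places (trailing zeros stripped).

Answer: 4 -10 33 -10

Derivation:
Executing turtle program step by step:
Start: pos=(4,-10), heading=0, pen down
FD 12: (4,-10) -> (16,-10) [heading=0, draw]
FD 11: (16,-10) -> (27,-10) [heading=0, draw]
RT 90: heading 0 -> 270
LT 150: heading 270 -> 60
LT 120: heading 60 -> 180
BK 6: (27,-10) -> (33,-10) [heading=180, draw]
FD 5: (33,-10) -> (28,-10) [heading=180, draw]
PU: pen up
FD 10: (28,-10) -> (18,-10) [heading=180, move]
Final: pos=(18,-10), heading=180, 4 segment(s) drawn

Segment endpoints: x in {4, 16, 27, 28, 33}, y in {-10}
xmin=4, ymin=-10, xmax=33, ymax=-10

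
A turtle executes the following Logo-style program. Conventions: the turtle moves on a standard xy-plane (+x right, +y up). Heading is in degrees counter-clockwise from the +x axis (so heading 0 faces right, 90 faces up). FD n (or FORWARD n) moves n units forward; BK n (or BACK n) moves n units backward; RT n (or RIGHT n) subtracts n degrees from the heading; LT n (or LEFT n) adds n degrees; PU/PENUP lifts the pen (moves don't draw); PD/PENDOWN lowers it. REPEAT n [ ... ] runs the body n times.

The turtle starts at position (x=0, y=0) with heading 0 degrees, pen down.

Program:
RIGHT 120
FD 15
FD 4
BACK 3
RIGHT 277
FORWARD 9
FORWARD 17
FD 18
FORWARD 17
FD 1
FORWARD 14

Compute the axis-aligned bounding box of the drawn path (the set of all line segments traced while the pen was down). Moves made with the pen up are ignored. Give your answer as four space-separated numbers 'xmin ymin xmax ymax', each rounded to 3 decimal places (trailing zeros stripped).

Executing turtle program step by step:
Start: pos=(0,0), heading=0, pen down
RT 120: heading 0 -> 240
FD 15: (0,0) -> (-7.5,-12.99) [heading=240, draw]
FD 4: (-7.5,-12.99) -> (-9.5,-16.454) [heading=240, draw]
BK 3: (-9.5,-16.454) -> (-8,-13.856) [heading=240, draw]
RT 277: heading 240 -> 323
FD 9: (-8,-13.856) -> (-0.812,-19.273) [heading=323, draw]
FD 17: (-0.812,-19.273) -> (12.765,-29.504) [heading=323, draw]
FD 18: (12.765,-29.504) -> (27.14,-40.336) [heading=323, draw]
FD 17: (27.14,-40.336) -> (40.717,-50.567) [heading=323, draw]
FD 1: (40.717,-50.567) -> (41.515,-51.169) [heading=323, draw]
FD 14: (41.515,-51.169) -> (52.696,-59.594) [heading=323, draw]
Final: pos=(52.696,-59.594), heading=323, 9 segment(s) drawn

Segment endpoints: x in {-9.5, -8, -7.5, -0.812, 0, 12.765, 27.14, 40.717, 41.515, 52.696}, y in {-59.594, -51.169, -50.567, -40.336, -29.504, -19.273, -16.454, -13.856, -12.99, 0}
xmin=-9.5, ymin=-59.594, xmax=52.696, ymax=0

Answer: -9.5 -59.594 52.696 0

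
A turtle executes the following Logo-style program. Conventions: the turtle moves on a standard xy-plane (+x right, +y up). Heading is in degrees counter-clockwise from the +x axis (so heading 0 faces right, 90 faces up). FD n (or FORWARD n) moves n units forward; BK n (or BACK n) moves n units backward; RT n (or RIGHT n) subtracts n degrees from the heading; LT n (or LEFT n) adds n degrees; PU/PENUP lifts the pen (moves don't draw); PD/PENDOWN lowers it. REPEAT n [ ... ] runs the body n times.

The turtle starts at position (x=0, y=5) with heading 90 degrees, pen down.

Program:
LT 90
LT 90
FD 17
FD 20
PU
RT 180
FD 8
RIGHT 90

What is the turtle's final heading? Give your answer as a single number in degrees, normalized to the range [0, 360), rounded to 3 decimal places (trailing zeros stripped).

Answer: 0

Derivation:
Executing turtle program step by step:
Start: pos=(0,5), heading=90, pen down
LT 90: heading 90 -> 180
LT 90: heading 180 -> 270
FD 17: (0,5) -> (0,-12) [heading=270, draw]
FD 20: (0,-12) -> (0,-32) [heading=270, draw]
PU: pen up
RT 180: heading 270 -> 90
FD 8: (0,-32) -> (0,-24) [heading=90, move]
RT 90: heading 90 -> 0
Final: pos=(0,-24), heading=0, 2 segment(s) drawn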